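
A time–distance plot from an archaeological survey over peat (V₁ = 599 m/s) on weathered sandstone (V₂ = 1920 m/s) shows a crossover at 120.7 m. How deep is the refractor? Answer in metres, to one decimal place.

43.7 m

x_cross = 2h·√((V₂+V₁)/(V₂−V₁)) → h = x_cross / (2·√((V₂+V₁)/(V₂−V₁))).
√((V₂+V₁)/(V₂−V₁)) = √((1920+599)/(1920−599)) = 1.3809.
h = 120.7 / (2·1.3809) = 43.70 m.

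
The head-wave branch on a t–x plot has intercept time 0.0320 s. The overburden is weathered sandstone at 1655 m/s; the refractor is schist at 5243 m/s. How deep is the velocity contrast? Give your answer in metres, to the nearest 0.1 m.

27.9 m

h = tᵢ·V₁·V₂ / (2·√(V₂²−V₁²)).
√(V₂²−V₁²) = √(5243² − 1655²) = 4974.9 m/s.
h = 0.032 s × 1655 × 5243 / (2 × 4974.9) = 27.91 m.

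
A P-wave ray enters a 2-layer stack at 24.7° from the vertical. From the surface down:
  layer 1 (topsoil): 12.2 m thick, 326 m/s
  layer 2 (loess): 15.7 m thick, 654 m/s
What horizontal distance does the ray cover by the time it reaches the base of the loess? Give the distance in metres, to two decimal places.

29.75 m

Apply Snell's law at each interface; in layer i the horizontal offset is hᵢ·tan θᵢ.
Layer 1: θ = 24.70°; offset = 12.2·tan 24.70° = 5.6114 m.
Layer 2: sin θ = 654·sin 24.7°/326 = 0.8383, θ = 56.96°; offset = 15.7·tan 56.96° = 24.1397 m.
Total horizontal offset = 29.7511 m.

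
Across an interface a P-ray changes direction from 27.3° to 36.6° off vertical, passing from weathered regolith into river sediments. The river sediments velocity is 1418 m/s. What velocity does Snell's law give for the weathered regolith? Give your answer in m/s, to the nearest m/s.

1091 m/s

Snell's law: sin 27.3°/V₁ = sin 36.6°/V₂.
V₁ = V₂·sin 27.3°/sin 36.6° = 1418 × 0.7693 = 1090.80 m/s.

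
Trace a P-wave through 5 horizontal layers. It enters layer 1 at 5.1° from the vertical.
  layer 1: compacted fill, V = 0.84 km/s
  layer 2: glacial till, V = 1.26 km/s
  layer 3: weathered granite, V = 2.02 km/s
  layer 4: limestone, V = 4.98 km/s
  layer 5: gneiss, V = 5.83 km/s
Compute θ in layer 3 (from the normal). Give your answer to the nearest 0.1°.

Ray parameter p = sin 5.1° / 0.84 = 1.0583e-01 s/km.
sin θ_3 = p·V_3 = 1.0583e-01 × 2.02 = 0.2138.
θ_3 = 12.34° from the vertical.

12.3°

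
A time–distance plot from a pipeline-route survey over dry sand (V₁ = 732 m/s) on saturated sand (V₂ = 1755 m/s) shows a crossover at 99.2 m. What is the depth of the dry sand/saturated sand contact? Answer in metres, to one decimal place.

31.8 m

x_cross = 2h·√((V₂+V₁)/(V₂−V₁)) → h = x_cross / (2·√((V₂+V₁)/(V₂−V₁))).
√((V₂+V₁)/(V₂−V₁)) = √((1755+732)/(1755−732)) = 1.5592.
h = 99.2 / (2·1.5592) = 31.81 m.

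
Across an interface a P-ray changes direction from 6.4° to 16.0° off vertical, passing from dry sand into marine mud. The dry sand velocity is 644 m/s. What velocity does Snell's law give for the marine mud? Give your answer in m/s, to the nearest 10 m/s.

1590 m/s

Snell's law: sin 6.4°/V₁ = sin 16.0°/V₂.
V₂ = V₁·sin 16.0°/sin 6.4° = 644 × 2.4728 = 1592.47 m/s.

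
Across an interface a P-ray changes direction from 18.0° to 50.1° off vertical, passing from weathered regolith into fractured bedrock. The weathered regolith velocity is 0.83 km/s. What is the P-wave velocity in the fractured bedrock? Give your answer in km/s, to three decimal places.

2.061 km/s

sin 18.0° = 0.3090; sin 50.1° = 0.7672.
V₂ = V₁·(sin θ₂/sin θ₁) = 0.83·(0.7672/0.3090) = 2.061 km/s.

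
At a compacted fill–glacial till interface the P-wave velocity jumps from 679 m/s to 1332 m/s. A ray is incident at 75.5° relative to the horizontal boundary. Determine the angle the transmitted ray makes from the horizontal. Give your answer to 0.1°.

60.6°

Convert to the normal: θ₁ = 90° − 75.5° = 14.5°.
sin θ₁/V₁ = sin θ₂/V₂ ⇒ sin θ₂ = 1332·sin 14.5°/679 = 1332·0.2504/679 = 0.4912.
θ₂ = arcsin 0.4912 = 29.42° from the normal.
From the interface: 90° − 29.42° = 60.58°.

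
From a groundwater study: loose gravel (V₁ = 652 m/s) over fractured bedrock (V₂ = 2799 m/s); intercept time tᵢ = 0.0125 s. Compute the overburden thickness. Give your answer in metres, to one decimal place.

θ_c = arcsin(652/2799) = 13.47°; cos θ_c = 0.9725.
tᵢ = 2h cos θ_c/V₁ ⇒ h = tᵢ·V₁/(2 cos θ_c) = 0.0125·652/(2·0.9725) = 4.19 m.

4.2 m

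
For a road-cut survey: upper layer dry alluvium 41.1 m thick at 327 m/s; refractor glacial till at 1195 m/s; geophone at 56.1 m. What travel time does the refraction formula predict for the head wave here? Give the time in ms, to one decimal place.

θ_c = arcsin(V₁/V₂) = arcsin(327/1195) = 15.88°, cos θ_c = 0.9618.
Intercept time tᵢ = 2h cos θ_c / V₁ = 2·41.1·0.9618/327 = 0.24178 s.
t = x/V₂ + tᵢ = 56.1/1195 + 0.24178 = 0.28873 s.

288.7 ms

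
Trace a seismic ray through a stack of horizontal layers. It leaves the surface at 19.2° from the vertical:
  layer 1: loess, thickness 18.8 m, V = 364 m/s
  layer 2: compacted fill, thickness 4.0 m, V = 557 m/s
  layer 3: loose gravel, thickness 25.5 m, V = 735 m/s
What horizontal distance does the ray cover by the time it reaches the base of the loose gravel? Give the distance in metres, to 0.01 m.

31.52 m

Apply Snell's law at each interface; in layer i the horizontal offset is hᵢ·tan θᵢ.
Layer 1: θ = 19.20°; offset = 18.8·tan 19.20° = 6.5469 m.
Layer 2: sin θ = 557·sin 19.2°/364 = 0.5032, θ = 30.21°; offset = 4.0·tan 30.21° = 2.3294 m.
Layer 3: sin θ = 735·sin 19.2°/364 = 0.6641, θ = 41.61°; offset = 25.5·tan 41.61° = 22.6480 m.
Summing the layer offsets gives 31.5242 m.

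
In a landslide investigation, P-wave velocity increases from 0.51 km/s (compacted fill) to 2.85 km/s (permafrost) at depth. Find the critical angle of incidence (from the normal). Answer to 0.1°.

10.3°

At critical incidence the refracted ray runs along the interface (θ₂ = 90°), so sin θ_c = V₁/V₂.
θ_c = arcsin(0.51/2.85) = arcsin 0.1789 = 10.31°.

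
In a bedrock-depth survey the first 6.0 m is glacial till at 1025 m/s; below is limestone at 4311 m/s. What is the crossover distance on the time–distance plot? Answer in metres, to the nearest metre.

θ_c = arcsin(1025/4311) = 13.75°, so cos θ_c = 0.9713 and tᵢ = 2h cos θ_c/V₁ = 0.0114 s.
At crossover x/V₁ = x/V₂ + tᵢ ⇒ x = tᵢ/(1/V₁ − 1/V₂) = 0.01137/(9.7561e-04 − 2.3196e-04) = 15.29 m.

15 m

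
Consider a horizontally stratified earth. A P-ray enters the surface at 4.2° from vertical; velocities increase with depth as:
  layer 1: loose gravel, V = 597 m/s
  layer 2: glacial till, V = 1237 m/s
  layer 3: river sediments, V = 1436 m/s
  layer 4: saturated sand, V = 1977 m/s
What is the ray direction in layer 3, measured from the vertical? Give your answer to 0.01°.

Ray parameter p = sin 4.2° / 597 = 1.2268e-04 s/m.
sin θ_3 = p·V_3 = 1.2268e-04 × 1436 = 0.1762.
θ_3 = arcsin 0.1762 = 10.15°.

10.15°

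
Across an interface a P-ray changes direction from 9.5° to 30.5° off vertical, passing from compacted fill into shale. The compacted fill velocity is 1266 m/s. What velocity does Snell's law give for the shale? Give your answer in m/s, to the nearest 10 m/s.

3890 m/s

Snell's law: sin 9.5°/V₁ = sin 30.5°/V₂.
V₂ = V₁·sin 30.5°/sin 9.5° = 1266 × 3.0751 = 3893.08 m/s.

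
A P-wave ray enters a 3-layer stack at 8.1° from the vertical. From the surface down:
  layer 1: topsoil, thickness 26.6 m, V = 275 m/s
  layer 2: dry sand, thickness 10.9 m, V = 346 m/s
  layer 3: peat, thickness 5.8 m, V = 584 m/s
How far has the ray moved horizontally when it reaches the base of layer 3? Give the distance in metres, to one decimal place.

p = sin θ₁/V₁ = sin 8.1°/275 = 5.1237e-04 s/m is conserved through the stack.
Layer 1: θ = 8.10°; offset = 26.6·tan 8.10° = 3.786 m.
Layer 2: sin θ = p·346 = 0.1773 → θ = 10.21°; offset = 10.9·tan 10.21° = 1.963 m.
Layer 3: sin θ = p·584 = 0.2992 → θ = 17.41°; offset = 5.8·tan 17.41° = 1.819 m.
Total horizontal offset = 7.568 m.

7.6 m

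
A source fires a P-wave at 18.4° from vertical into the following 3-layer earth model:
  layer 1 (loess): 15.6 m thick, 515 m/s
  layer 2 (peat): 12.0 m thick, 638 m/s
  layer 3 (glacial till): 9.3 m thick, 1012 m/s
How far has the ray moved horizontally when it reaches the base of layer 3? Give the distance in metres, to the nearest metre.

Apply Snell's law at each interface; in layer i the horizontal offset is hᵢ·tan θᵢ.
Layer 1: θ = 18.40°; offset = 15.6·tan 18.40° = 5.189 m.
Layer 2: sin θ = 638·sin 18.4°/515 = 0.3910, θ = 23.02°; offset = 12.0·tan 23.02° = 5.098 m.
Layer 3: sin θ = 1012·sin 18.4°/515 = 0.6203, θ = 38.34°; offset = 9.3·tan 38.34° = 7.354 m.
Summing the layer offsets gives 17.642 m.

18 m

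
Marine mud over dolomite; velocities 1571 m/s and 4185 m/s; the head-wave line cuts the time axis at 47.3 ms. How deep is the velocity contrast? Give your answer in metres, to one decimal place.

40.1 m

θ_c = arcsin(1571/4185) = 22.05°; cos θ_c = 0.9269.
tᵢ = 2h cos θ_c/V₁ ⇒ h = tᵢ·V₁/(2 cos θ_c) = 0.0473·1571/(2·0.9269) = 40.09 m.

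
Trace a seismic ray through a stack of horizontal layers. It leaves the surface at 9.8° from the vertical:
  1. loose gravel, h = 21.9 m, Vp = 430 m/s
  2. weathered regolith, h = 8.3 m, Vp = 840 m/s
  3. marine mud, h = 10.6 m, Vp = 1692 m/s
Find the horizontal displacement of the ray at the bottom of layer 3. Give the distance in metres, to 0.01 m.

Ray parameter p = sin 9.8° / 430 m/s = 3.9584e-04 s/m.
Layer 1: θ = 9.80°; offset = 21.9·tan 9.80° = 3.7828 m.
Layer 2: sin θ = p·840 = 0.3325 → θ = 19.42°; offset = 8.3·tan 19.42° = 2.9263 m.
Layer 3: sin θ = p·1692 = 0.6698 → θ = 42.05°; offset = 10.6·tan 42.05° = 9.5604 m.
Summing the layer offsets gives 16.2695 m.

16.27 m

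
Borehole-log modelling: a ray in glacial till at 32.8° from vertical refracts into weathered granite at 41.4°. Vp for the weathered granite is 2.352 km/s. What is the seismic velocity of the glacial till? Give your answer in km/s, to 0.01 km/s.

1.93 km/s

sin 32.8° = 0.5417; sin 41.4° = 0.6613.
V₁ = V₂·(sin θ₁/sin θ₂) = 2.352·(0.5417/0.6613) = 1.93 km/s.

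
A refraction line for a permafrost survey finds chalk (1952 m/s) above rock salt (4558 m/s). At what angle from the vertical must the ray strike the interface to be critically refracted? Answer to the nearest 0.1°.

25.4°

Critical incidence: sin θ_c = V₁/V₂ = 1952/4558 = 0.4283.
θ_c = arcsin 0.4283 = 25.36°.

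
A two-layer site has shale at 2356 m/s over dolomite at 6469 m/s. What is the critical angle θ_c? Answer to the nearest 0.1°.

Critical incidence: sin θ_c = V₁/V₂ = 2356/6469 = 0.3642.
θ_c = arcsin 0.3642 = 21.36°.

21.4°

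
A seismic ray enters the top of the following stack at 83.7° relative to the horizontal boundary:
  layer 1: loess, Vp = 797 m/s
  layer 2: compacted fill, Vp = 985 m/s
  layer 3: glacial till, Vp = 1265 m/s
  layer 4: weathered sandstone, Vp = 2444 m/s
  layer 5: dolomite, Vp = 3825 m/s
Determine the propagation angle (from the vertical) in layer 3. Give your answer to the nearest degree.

10°

From the normal: θ₁ = 90° − 83.7° = 6.3°.
Ray parameter p = sin 6.3° / 797 = 1.3768e-04 s/m.
sin θ_3 = p·V_3 = 1.3768e-04 × 1265 = 0.1742.
θ_3 = arcsin 0.1742 = 10.03°.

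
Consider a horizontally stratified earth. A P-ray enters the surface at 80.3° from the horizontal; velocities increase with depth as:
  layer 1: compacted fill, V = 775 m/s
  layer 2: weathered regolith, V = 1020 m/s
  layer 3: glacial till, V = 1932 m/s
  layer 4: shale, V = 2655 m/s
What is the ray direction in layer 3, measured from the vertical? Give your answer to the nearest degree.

25°

From the normal: θ₁ = 90° − 80.3° = 9.7°.
Ray parameter p = sin 9.7° / 775 = 2.1741e-04 s/m.
sin θ_3 = p·V_3 = 2.1741e-04 × 1932 = 0.4200.
θ_3 = arcsin 0.4200 = 24.84°.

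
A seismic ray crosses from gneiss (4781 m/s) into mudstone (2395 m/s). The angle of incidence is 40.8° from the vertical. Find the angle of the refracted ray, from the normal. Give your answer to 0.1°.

Snell's law: sin θ₂ = (V₂/V₁)·sin θ₁ = (2395/4781)·sin 40.8° = 0.3273.
θ₂ = sin⁻¹(0.3273) = 19.11° (from vertical).

19.1°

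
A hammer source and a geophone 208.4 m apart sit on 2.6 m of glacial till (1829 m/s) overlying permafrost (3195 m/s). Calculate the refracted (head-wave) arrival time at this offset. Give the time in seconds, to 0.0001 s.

θ_c = arcsin(V₁/V₂) = arcsin(1829/3195) = 34.92°, cos θ_c = 0.8199.
Intercept time tᵢ = 2h cos θ_c / V₁ = 2·2.6·0.8199/1829 = 0.00233 s.
t = x/V₂ + tᵢ = 208.4/3195 + 0.00233 = 0.06756 s.

0.0676 s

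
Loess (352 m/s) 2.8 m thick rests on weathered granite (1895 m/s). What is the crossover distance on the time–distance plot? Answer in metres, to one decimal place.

6.8 m

x_cross = 2h·√((V₂+V₁)/(V₂−V₁)).
(V₂+V₁)/(V₂−V₁) = (1895+352)/(1895−352) = 1.4563; √ = 1.2068.
x_cross = 2·2.8·1.2068 = 6.76 m.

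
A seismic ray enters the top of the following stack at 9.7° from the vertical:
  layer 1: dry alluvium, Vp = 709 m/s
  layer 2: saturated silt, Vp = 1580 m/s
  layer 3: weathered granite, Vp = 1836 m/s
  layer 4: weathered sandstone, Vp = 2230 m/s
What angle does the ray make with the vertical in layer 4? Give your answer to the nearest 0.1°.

Snell's law across each interface conserves sin θ / V, so sin θ_4 = V_4·sin θ₁/V₁.
sin θ_4 = 2230 × sin 9.7° / 709 = 0.5299.
θ_4 = arcsin 0.5299 = 32.00°.

32.0°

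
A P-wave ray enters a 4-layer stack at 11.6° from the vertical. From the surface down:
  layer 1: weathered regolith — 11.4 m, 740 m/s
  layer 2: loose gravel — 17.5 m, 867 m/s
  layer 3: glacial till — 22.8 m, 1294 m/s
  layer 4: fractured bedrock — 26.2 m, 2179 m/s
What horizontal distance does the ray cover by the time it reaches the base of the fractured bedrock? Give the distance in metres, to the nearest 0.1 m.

Apply Snell's law at each interface; in layer i the horizontal offset is hᵢ·tan θᵢ.
Layer 1: θ = 11.60°; offset = 11.4·tan 11.60° = 2.340 m.
Layer 2: sin θ = 867·sin 11.6°/740 = 0.2356, θ = 13.63°; offset = 17.5·tan 13.63° = 4.242 m.
Layer 3: sin θ = 1294·sin 11.6°/740 = 0.3516, θ = 20.59°; offset = 22.8·tan 20.59° = 8.564 m.
Layer 4: sin θ = 2179·sin 11.6°/740 = 0.5921, θ = 36.31°; offset = 26.2·tan 36.31° = 19.250 m.
Σ offsets = 34.396 m.

34.4 m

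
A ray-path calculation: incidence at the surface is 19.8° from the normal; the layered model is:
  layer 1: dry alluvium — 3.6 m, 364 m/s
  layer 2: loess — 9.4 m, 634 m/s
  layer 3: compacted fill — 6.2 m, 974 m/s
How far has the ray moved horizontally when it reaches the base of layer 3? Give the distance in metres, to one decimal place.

21.5 m

Ray parameter p = sin 19.8° / 364 m/s = 9.3060e-04 s/m.
Layer 1: θ = 19.80°; offset = 3.6·tan 19.80° = 1.296 m.
Layer 2: sin θ = p·634 = 0.5900 → θ = 36.16°; offset = 9.4·tan 36.16° = 6.869 m.
Layer 3: sin θ = p·974 = 0.9064 → θ = 65.01°; offset = 6.2·tan 65.01° = 13.304 m.
Summing the layer offsets gives 21.469 m.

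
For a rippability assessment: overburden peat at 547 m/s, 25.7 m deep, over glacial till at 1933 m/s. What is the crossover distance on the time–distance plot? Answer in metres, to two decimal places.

68.76 m

θ_c = arcsin(547/1933) = 16.44°, so cos θ_c = 0.9591 and tᵢ = 2h cos θ_c/V₁ = 0.0901 s.
At crossover x/V₁ = x/V₂ + tᵢ ⇒ x = tᵢ/(1/V₁ − 1/V₂) = 0.09013/(1.8282e-03 − 5.1733e-04) = 68.76 m.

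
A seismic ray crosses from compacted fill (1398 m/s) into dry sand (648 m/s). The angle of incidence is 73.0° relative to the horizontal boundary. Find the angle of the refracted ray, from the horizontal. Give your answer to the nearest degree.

Angle from the normal: 90° − 73.0° = 17.0°.
Snell's law: sin θ₂ = (V₂/V₁)·sin θ₁ = (648/1398)·sin 17.0° = 0.1355.
θ₂ = sin⁻¹(0.1355) = 7.79° (from vertical).
From the interface: 90° − 7.79° = 82.21°.

82°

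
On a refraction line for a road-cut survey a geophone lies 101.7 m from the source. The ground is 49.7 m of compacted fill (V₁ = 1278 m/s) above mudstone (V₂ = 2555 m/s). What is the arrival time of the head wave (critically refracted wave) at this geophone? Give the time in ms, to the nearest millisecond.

θ_c = arcsin(V₁/V₂) = arcsin(1278/2555) = 30.01°, cos θ_c = 0.8659.
Intercept time tᵢ = 2h cos θ_c / V₁ = 2·49.7·0.8659/1278 = 0.06735 s.
t = x/V₂ + tᵢ = 101.7/2555 + 0.06735 = 0.10715 s.

107 ms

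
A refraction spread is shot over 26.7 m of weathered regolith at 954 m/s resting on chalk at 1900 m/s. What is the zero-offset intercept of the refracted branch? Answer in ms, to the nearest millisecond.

tᵢ = 2h·√(V₂²−V₁²)/(V₁V₂).
√(V₂²−V₁²) = √(1900²−954²) = 1643.1 m/s.
tᵢ = 2·26.7·1643.1/(954·1900) = 0.04841 s.

48 ms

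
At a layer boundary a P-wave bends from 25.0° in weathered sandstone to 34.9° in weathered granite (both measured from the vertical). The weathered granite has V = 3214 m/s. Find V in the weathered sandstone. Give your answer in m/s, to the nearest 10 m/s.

2370 m/s

Snell's law: sin 25.0°/V₁ = sin 34.9°/V₂.
V₁ = V₂·sin 25.0°/sin 34.9° = 3214 × 0.7387 = 2374.04 m/s.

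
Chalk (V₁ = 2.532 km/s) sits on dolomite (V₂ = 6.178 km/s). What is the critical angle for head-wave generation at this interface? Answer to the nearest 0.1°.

At critical incidence the refracted ray runs along the interface (θ₂ = 90°), so sin θ_c = V₁/V₂.
θ_c = arcsin(2.532/6.178) = arcsin 0.4098 = 24.19°.

24.2°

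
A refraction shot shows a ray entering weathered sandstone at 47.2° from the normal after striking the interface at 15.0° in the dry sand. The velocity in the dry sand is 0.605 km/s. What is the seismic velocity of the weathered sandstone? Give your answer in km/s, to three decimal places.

sin 15.0° = 0.2588; sin 47.2° = 0.7337.
V₂ = V₁·(sin θ₂/sin θ₁) = 0.605·(0.7337/0.2588) = 1.715 km/s.

1.715 km/s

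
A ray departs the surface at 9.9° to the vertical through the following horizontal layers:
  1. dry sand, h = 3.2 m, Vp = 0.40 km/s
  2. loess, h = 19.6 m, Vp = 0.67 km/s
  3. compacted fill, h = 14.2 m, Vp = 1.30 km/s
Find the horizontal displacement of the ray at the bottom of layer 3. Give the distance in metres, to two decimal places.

Ray parameter p = sin 9.9° / 0.40 km/s = 4.2982e-01 s/km.
Layer 1: θ = 9.90°; offset = 3.2·tan 9.90° = 0.5585 m.
Layer 2: sin θ = p·0.67 = 0.2880 → θ = 16.74°; offset = 19.6·tan 16.74° = 5.8941 m.
Layer 3: sin θ = p·1.30 = 0.5588 → θ = 33.97°; offset = 14.2·tan 33.97° = 9.5675 m.
Σ offsets = 16.0201 m.

16.02 m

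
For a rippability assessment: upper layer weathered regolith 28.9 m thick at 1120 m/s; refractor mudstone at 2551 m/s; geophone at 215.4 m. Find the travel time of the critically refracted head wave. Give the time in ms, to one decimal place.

130.8 ms

θ_c = arcsin(V₁/V₂) = arcsin(1120/2551) = 26.04°, cos θ_c = 0.8985.
Intercept time tᵢ = 2h cos θ_c / V₁ = 2·28.9·0.8985/1120 = 0.04637 s.
t = x/V₂ + tᵢ = 215.4/2551 + 0.04637 = 0.13080 s.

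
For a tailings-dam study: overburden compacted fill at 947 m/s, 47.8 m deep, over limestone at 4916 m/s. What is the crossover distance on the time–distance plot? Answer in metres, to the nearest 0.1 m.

θ_c = arcsin(947/4916) = 11.11°, so cos θ_c = 0.9813 and tᵢ = 2h cos θ_c/V₁ = 0.0991 s.
At crossover x/V₁ = x/V₂ + tᵢ ⇒ x = tᵢ/(1/V₁ − 1/V₂) = 0.09906/(1.0560e-03 − 2.0342e-04) = 116.19 m.

116.2 m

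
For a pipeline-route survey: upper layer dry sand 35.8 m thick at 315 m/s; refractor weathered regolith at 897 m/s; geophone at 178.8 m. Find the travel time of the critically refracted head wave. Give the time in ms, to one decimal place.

412.2 ms

t = x/V₂ + 2h·√(V₂²−V₁²)/(V₁V₂).
√(V₂²−V₁²) = √(897²−315²) = 839.9 m/s; delay term = 2·35.8·839.9/(315·897) = 0.21283 s.
t = 178.8/897 + 0.21283 = 0.41216 s.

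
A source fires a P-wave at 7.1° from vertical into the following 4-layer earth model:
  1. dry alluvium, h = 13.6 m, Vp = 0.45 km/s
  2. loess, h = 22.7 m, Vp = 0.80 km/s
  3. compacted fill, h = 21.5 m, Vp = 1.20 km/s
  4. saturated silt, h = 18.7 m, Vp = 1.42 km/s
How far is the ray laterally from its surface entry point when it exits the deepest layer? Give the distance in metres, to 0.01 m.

Apply Snell's law at each interface; in layer i the horizontal offset is hᵢ·tan θᵢ.
Layer 1: θ = 7.10°; offset = 13.6·tan 7.10° = 1.6940 m.
Layer 2: sin θ = 0.80·sin 7.1°/0.45 = 0.2197, θ = 12.69°; offset = 22.7·tan 12.69° = 5.1130 m.
Layer 3: sin θ = 1.20·sin 7.1°/0.45 = 0.3296, θ = 19.24°; offset = 21.5·tan 19.24° = 7.5059 m.
Layer 4: sin θ = 1.42·sin 7.1°/0.45 = 0.3900, θ = 22.96°; offset = 18.7·tan 22.96° = 7.9209 m.
Σ offsets = 22.2338 m.

22.23 m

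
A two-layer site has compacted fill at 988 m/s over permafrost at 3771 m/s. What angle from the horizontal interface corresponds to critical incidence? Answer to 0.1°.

74.8°

Critical incidence: sin θ_c = V₁/V₂ = 988/3771 = 0.2620.
θ_c = arcsin 0.2620 = 15.19°.
Measured from the interface: 90° − 15.19° = 74.81°.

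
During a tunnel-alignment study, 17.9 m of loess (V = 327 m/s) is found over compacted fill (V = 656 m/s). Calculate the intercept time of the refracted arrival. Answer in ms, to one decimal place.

94.9 ms

tᵢ = 2h·√(V₂²−V₁²)/(V₁V₂).
√(V₂²−V₁²) = √(656²−327²) = 568.7 m/s.
tᵢ = 2·17.9·568.7/(327·656) = 0.09491 s.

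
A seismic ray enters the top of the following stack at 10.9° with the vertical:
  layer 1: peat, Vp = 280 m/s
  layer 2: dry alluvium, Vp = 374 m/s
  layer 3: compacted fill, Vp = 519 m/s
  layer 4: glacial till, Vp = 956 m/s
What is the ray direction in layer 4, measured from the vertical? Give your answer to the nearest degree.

Snell's law across each interface conserves sin θ / V, so sin θ_4 = V_4·sin θ₁/V₁.
sin θ_4 = 956 × sin 10.9° / 280 = 0.6456.
θ_4 = 40.21° from the vertical.

40°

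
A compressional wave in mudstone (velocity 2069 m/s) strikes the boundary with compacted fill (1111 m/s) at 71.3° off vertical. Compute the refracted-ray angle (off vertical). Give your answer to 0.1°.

Snell's law: sin θ₂ = (V₂/V₁)·sin θ₁ = (1111/2069)·sin 71.3° = 0.5086.
θ₂ = arcsin 0.5086 = 30.57° from the normal.

30.6°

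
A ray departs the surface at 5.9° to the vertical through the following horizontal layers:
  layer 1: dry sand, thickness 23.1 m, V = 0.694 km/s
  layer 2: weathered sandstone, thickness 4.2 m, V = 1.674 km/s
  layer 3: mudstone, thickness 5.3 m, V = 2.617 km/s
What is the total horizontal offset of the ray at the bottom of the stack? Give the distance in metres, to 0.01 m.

5.69 m

p = sin θ₁/V₁ = sin 5.9°/0.694 = 1.4812e-01 s/km is conserved through the stack.
Layer 1: θ = 5.90°; offset = 23.1·tan 5.90° = 2.3872 m.
Layer 2: sin θ = p·1.674 = 0.2479 → θ = 14.36°; offset = 4.2·tan 14.36° = 1.0749 m.
Layer 3: sin θ = p·2.617 = 0.3876 → θ = 22.81°; offset = 5.3·tan 22.81° = 2.2286 m.
Total horizontal offset = 5.6907 m.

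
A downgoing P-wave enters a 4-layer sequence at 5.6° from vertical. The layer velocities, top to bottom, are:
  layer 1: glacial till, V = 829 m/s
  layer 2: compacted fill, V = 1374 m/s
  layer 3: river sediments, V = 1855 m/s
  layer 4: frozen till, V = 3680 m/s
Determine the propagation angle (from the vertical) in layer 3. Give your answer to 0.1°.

12.6°

Ray parameter p = sin 5.6° / 829 = 1.1771e-04 s/m.
sin θ_3 = p·V_3 = 1.1771e-04 × 1855 = 0.2184.
θ_3 = arcsin 0.2184 = 12.61°.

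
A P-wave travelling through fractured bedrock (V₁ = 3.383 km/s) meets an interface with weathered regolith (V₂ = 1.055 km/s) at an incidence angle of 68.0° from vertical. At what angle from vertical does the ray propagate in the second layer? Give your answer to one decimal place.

sin θ₁/V₁ = sin θ₂/V₂ ⇒ sin θ₂ = 1.055·sin 68.0°/3.383 = 1.055·0.9272/3.383 = 0.2891.
θ₂ = arcsin 0.2891 = 16.81° from the normal.

16.8°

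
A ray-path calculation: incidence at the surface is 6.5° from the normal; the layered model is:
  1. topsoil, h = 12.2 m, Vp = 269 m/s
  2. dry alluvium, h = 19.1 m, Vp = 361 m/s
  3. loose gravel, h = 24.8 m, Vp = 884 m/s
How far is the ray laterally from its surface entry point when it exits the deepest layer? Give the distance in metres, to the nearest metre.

Apply Snell's law at each interface; in layer i the horizontal offset is hᵢ·tan θᵢ.
Layer 1: θ = 6.50°; offset = 12.2·tan 6.50° = 1.390 m.
Layer 2: sin θ = 361·sin 6.5°/269 = 0.1519, θ = 8.74°; offset = 19.1·tan 8.74° = 2.936 m.
Layer 3: sin θ = 884·sin 6.5°/269 = 0.3720, θ = 21.84°; offset = 24.8·tan 21.84° = 9.939 m.
Σ offsets = 14.265 m.

14 m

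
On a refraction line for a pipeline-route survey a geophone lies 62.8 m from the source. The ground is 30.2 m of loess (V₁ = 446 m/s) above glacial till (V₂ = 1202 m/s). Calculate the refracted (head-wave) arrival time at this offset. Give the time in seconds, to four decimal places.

0.1780 s

θ_c = arcsin(V₁/V₂) = arcsin(446/1202) = 21.78°, cos θ_c = 0.9286.
Intercept time tᵢ = 2h cos θ_c / V₁ = 2·30.2·0.9286/446 = 0.12576 s.
t = x/V₂ + tᵢ = 62.8/1202 + 0.12576 = 0.17800 s.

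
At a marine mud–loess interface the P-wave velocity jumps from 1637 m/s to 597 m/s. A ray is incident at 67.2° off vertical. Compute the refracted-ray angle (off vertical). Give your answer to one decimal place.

Snell's law: sin θ₂ = (V₂/V₁)·sin θ₁ = (597/1637)·sin 67.2° = 0.3362.
θ₂ = sin⁻¹(0.3362) = 19.65° (from vertical).

19.6°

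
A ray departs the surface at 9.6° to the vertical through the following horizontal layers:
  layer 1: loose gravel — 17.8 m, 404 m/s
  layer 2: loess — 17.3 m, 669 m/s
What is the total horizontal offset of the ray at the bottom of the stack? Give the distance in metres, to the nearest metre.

8 m

Apply Snell's law at each interface; in layer i the horizontal offset is hᵢ·tan θᵢ.
Layer 1: θ = 9.60°; offset = 17.8·tan 9.60° = 3.011 m.
Layer 2: sin θ = 669·sin 9.6°/404 = 0.2762, θ = 16.03°; offset = 17.3·tan 16.03° = 4.971 m.
Summing the layer offsets gives 7.982 m.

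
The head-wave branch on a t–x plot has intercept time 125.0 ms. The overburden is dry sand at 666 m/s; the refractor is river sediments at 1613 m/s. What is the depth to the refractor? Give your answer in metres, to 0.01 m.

θ_c = arcsin(666/1613) = 24.39°; cos θ_c = 0.9108.
tᵢ = 2h cos θ_c/V₁ ⇒ h = tᵢ·V₁/(2 cos θ_c) = 0.125·666/(2·0.9108) = 45.70 m.

45.70 m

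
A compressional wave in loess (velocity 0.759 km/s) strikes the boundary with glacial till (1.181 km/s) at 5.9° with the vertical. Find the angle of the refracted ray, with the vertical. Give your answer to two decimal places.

9.20°

Snell's law: sin θ₂ = (V₂/V₁)·sin θ₁ = (1.181/0.759)·sin 5.9° = 0.1599.
θ₂ = sin⁻¹(0.1599) = 9.20° (from vertical).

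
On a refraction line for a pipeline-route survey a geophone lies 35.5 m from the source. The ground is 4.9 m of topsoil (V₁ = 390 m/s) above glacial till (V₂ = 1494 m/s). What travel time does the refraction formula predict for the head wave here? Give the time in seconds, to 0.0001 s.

0.0480 s

t = x/V₂ + 2h·√(V₂²−V₁²)/(V₁V₂).
√(V₂²−V₁²) = √(1494²−390²) = 1442.2 m/s; delay term = 2·4.9·1442.2/(390·1494) = 0.02426 s.
t = 35.5/1494 + 0.02426 = 0.04802 s.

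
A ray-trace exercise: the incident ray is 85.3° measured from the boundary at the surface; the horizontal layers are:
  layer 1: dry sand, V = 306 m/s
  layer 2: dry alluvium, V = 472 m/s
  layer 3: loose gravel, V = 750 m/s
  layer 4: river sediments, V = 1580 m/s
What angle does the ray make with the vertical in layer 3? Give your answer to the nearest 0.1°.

11.6°

From the normal: θ₁ = 90° − 85.3° = 4.7°.
Snell's law across each interface conserves sin θ / V, so sin θ_3 = V_3·sin θ₁/V₁.
sin θ_3 = 750 × sin 4.7° / 306 = 0.2008.
θ_3 = 11.59° from the vertical.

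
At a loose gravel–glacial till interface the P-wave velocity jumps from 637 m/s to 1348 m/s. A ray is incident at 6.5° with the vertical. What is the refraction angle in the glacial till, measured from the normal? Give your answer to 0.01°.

13.86°

Snell's law: sin θ₂ = (V₂/V₁)·sin θ₁ = (1348/637)·sin 6.5° = 0.2396.
θ₂ = sin⁻¹(0.2396) = 13.86° (from vertical).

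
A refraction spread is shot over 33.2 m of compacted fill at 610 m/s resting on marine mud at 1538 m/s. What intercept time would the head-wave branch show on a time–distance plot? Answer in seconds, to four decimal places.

θ_c = arcsin(V₁/V₂) = arcsin(610/1538) = 23.37°; cos θ_c = 0.9180.
tᵢ = 2h·cos θ_c / V₁ = 2·33.2·0.9180 / 610 = 0.09992 s.

0.0999 s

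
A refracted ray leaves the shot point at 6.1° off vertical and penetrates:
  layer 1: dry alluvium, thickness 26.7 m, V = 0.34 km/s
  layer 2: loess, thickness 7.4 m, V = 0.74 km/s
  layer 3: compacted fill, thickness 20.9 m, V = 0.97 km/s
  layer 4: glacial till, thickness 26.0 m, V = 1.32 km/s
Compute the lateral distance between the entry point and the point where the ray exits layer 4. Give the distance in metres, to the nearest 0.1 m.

23.0 m

Apply Snell's law at each interface; in layer i the horizontal offset is hᵢ·tan θᵢ.
Layer 1: θ = 6.10°; offset = 26.7·tan 6.10° = 2.853 m.
Layer 2: sin θ = 0.74·sin 6.1°/0.34 = 0.2313, θ = 13.37°; offset = 7.4·tan 13.37° = 1.759 m.
Layer 3: sin θ = 0.97·sin 6.1°/0.34 = 0.3032, θ = 17.65°; offset = 20.9·tan 17.65° = 6.649 m.
Layer 4: sin θ = 1.32·sin 6.1°/0.34 = 0.4126, θ = 24.37°; offset = 26.0·tan 24.37° = 11.775 m.
Summing the layer offsets gives 23.037 m.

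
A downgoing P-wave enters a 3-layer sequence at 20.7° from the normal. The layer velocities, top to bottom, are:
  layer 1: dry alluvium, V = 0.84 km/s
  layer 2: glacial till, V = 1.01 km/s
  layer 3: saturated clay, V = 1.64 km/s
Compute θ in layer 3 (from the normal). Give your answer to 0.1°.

43.6°

Ray parameter p = sin 20.7° / 0.84 = 4.2080e-01 s/km.
sin θ_3 = p·V_3 = 4.2080e-01 × 1.64 = 0.6901.
θ_3 = 43.64° from the vertical.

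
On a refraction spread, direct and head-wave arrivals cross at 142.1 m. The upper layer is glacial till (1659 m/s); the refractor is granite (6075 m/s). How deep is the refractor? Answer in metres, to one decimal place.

x_cross = 2h·√((V₂+V₁)/(V₂−V₁)) → h = x_cross / (2·√((V₂+V₁)/(V₂−V₁))).
√((V₂+V₁)/(V₂−V₁)) = √((6075+1659)/(6075−1659)) = 1.3234.
h = 142.1 / (2·1.3234) = 53.69 m.

53.7 m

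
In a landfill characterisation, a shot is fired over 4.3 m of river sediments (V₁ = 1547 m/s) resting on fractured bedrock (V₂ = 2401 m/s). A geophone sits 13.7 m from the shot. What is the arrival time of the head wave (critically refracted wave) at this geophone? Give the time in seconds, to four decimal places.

t = x/V₂ + 2h·√(V₂²−V₁²)/(V₁V₂).
√(V₂²−V₁²) = √(2401²−1547²) = 1836.2 m/s; delay term = 2·4.3·1836.2/(1547·2401) = 0.00425 s.
t = 13.7/2401 + 0.00425 = 0.00996 s.

0.0100 s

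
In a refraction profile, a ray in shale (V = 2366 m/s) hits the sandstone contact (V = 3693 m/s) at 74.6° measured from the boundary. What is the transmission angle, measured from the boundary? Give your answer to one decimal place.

65.5°

Angle from the normal: 90° − 74.6° = 15.4°.
Snell's law: sin θ₂ = (V₂/V₁)·sin θ₁ = (3693/2366)·sin 15.4° = 0.4145.
θ₂ = sin⁻¹(0.4145) = 24.49° (from vertical).
From the interface: 90° − 24.49° = 65.51°.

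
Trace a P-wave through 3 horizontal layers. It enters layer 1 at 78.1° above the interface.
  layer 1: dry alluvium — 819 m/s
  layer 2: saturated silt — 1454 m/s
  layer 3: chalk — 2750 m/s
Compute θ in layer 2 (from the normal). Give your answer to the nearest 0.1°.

From the normal: θ₁ = 90° − 78.1° = 11.9°.
Ray parameter p = sin 11.9° / 819 = 2.5178e-04 s/m.
sin θ_2 = p·V_2 = 2.5178e-04 × 1454 = 0.3661.
θ_2 = 21.47° from the vertical.

21.5°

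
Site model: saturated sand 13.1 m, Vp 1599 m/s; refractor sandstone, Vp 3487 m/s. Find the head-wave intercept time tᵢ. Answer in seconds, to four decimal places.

θ_c = arcsin(V₁/V₂) = arcsin(1599/3487) = 27.29°; cos θ_c = 0.8887.
tᵢ = 2h·cos θ_c / V₁ = 2·13.1·0.8887 / 1599 = 0.01456 s.

0.0146 s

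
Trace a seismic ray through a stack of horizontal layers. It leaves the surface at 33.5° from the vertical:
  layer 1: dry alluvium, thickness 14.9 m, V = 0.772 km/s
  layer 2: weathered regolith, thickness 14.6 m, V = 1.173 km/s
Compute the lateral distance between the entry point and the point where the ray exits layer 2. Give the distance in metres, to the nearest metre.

32 m

Ray parameter p = sin 33.5° / 0.772 km/s = 7.1494e-01 s/km.
Layer 1: θ = 33.50°; offset = 14.9·tan 33.50° = 9.862 m.
Layer 2: sin θ = p·1.173 = 0.8386 → θ = 57.00°; offset = 14.6·tan 57.00° = 22.478 m.
Σ offsets = 32.340 m.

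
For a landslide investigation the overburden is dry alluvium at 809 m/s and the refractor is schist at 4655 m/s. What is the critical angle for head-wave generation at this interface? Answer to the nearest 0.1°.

At critical incidence the refracted ray runs along the interface (θ₂ = 90°), so sin θ_c = V₁/V₂.
θ_c = arcsin(809/4655) = arcsin 0.1738 = 10.01°.

10.0°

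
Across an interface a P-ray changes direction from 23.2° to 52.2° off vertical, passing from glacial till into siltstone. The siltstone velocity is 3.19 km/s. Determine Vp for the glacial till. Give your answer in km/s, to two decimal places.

sin 23.2° = 0.3939; sin 52.2° = 0.7902.
V₁ = V₂·(sin θ₁/sin θ₂) = 3.19·(0.3939/0.7902) = 1.59 km/s.

1.59 km/s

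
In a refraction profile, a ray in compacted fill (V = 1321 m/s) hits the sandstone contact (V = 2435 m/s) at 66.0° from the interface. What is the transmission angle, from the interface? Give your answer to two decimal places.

Angle from the normal: 90° − 66.0° = 24.0°.
Snell's law: sin θ₂ = (V₂/V₁)·sin θ₁ = (2435/1321)·sin 24.0° = 0.7497.
θ₂ = arcsin 0.7497 = 48.57° from the normal.
From the interface: 90° − 48.57° = 41.43°.

41.43°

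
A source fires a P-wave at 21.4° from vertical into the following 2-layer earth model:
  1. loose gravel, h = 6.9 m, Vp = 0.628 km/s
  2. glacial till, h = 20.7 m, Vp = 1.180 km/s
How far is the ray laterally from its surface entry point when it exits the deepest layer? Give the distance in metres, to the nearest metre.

p = sin θ₁/V₁ = sin 21.4°/0.628 = 5.8101e-01 s/km is conserved through the stack.
Layer 1: θ = 21.40°; offset = 6.9·tan 21.40° = 2.704 m.
Layer 2: sin θ = p·1.180 = 0.6856 → θ = 43.28°; offset = 20.7·tan 43.28° = 19.495 m.
Σ offsets = 22.199 m.

22 m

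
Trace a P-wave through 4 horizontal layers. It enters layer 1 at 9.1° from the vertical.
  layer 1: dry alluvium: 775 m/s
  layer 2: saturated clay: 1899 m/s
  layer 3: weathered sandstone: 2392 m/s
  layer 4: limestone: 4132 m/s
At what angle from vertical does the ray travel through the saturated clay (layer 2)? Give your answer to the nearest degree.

23°

Ray parameter p = sin 9.1° / 775 = 2.0407e-04 s/m.
sin θ_2 = p·V_2 = 2.0407e-04 × 1899 = 0.3875.
θ_2 = 22.80° from the vertical.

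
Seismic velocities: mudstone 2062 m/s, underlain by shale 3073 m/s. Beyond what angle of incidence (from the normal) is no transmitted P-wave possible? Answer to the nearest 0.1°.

At critical incidence the refracted ray runs along the interface (θ₂ = 90°), so sin θ_c = V₁/V₂.
θ_c = arcsin(2062/3073) = arcsin 0.6710 = 42.14°.

42.1°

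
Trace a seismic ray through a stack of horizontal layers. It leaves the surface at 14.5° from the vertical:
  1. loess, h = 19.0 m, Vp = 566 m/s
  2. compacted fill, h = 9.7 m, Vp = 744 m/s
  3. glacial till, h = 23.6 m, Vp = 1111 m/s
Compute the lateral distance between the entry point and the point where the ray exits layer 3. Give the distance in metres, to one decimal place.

Apply Snell's law at each interface; in layer i the horizontal offset is hᵢ·tan θᵢ.
Layer 1: θ = 14.50°; offset = 19.0·tan 14.50° = 4.914 m.
Layer 2: sin θ = 744·sin 14.5°/566 = 0.3291, θ = 19.22°; offset = 9.7·tan 19.22° = 3.381 m.
Layer 3: sin θ = 1111·sin 14.5°/566 = 0.4915, θ = 29.44°; offset = 23.6·tan 29.44° = 13.318 m.
Summing the layer offsets gives 21.613 m.

21.6 m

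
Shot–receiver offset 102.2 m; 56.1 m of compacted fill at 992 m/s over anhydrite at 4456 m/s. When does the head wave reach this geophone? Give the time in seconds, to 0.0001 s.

θ_c = arcsin(V₁/V₂) = arcsin(992/4456) = 12.86°, cos θ_c = 0.9749.
Intercept time tᵢ = 2h cos θ_c / V₁ = 2·56.1·0.9749/992 = 0.11027 s.
t = x/V₂ + tᵢ = 102.2/4456 + 0.11027 = 0.13320 s.

0.1332 s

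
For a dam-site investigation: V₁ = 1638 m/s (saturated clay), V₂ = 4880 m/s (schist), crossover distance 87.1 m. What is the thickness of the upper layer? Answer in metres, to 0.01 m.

h = (x_cross/2)·√((V₂−V₁)/(V₂+V₁)).
(V₂−V₁)/(V₂+V₁) = (4880−1638)/(4880+1638) = 0.4974; √ = 0.7053.
h = (87.1/2)·0.7053 = 30.71 m.

30.71 m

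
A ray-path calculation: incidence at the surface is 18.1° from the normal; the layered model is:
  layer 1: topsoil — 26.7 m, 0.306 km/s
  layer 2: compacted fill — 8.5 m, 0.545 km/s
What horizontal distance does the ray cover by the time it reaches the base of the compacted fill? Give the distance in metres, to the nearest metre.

Apply Snell's law at each interface; in layer i the horizontal offset is hᵢ·tan θᵢ.
Layer 1: θ = 18.10°; offset = 26.7·tan 18.10° = 8.727 m.
Layer 2: sin θ = 0.545·sin 18.1°/0.306 = 0.5533, θ = 33.60°; offset = 8.5·tan 33.60° = 5.646 m.
Summing the layer offsets gives 14.373 m.

14 m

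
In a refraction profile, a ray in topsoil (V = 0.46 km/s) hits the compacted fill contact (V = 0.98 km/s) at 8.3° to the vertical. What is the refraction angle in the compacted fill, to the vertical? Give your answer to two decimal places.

17.91°

Snell's law: sin θ₂ = (V₂/V₁)·sin θ₁ = (0.98/0.46)·sin 8.3° = 0.3075.
θ₂ = arcsin 0.3075 = 17.91° from the normal.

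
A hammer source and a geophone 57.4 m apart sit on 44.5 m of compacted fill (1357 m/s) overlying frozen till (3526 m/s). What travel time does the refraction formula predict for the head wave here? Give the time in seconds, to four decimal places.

0.0768 s

θ_c = arcsin(V₁/V₂) = arcsin(1357/3526) = 22.63°, cos θ_c = 0.9230.
Intercept time tᵢ = 2h cos θ_c / V₁ = 2·44.5·0.9230/1357 = 0.06053 s.
t = x/V₂ + tᵢ = 57.4/3526 + 0.06053 = 0.07681 s.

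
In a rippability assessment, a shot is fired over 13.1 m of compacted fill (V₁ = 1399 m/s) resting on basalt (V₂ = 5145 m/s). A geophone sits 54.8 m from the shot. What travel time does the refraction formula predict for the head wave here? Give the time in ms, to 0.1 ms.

28.7 ms

t = x/V₂ + 2h·√(V₂²−V₁²)/(V₁V₂).
√(V₂²−V₁²) = √(5145²−1399²) = 4951.1 m/s; delay term = 2·13.1·4951.1/(1399·5145) = 0.01802 s.
t = 54.8/5145 + 0.01802 = 0.02867 s.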